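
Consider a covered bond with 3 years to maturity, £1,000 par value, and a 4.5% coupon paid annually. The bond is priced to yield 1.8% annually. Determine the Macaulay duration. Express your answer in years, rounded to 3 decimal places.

Periodic yield y = 0.018. Discount each cash flow and weight by its year:
  t   CF        PV=CF/(1+0.018)^t    t·PV
  1        45.00        44.2043        44.2043
  2        45.00        43.4227        86.8454
  3     1,045.00       990.5421     2,971.6264
  Σ                  1,078.1692     3,102.6762
Price P = Σ PV = 1,078.1692.
Macaulay duration = Σ(t·PV) / P = 3,102.6762 / 1,078.1692 = 2.87773 years.

2.878 years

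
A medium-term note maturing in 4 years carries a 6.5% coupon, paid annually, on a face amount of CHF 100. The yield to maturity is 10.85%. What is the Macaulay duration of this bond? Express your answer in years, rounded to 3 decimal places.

Periodic yield y = 0.1085. Discount each cash flow and weight by its year:
  t   CF        PV=CF/(1+0.1085)^t    t·PV
  1         6.50         5.8638         5.8638
  2         6.50         5.2898        10.5797
  3         6.50         4.7721        14.3162
  4       106.50        70.5353       282.1414
  Σ                     86.4610       312.9010
Price P = Σ PV = 86.4610.
Macaulay duration = Σ(t·PV) / P = 312.9010 / 86.4610 = 3.61898 years.

3.619 years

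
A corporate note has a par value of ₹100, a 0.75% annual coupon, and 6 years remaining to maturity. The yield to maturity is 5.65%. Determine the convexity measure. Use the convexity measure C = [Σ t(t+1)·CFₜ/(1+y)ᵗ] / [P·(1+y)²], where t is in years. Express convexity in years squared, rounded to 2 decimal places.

With y = 0.0565:
  t   CF        PV=CF/(1+0.0565)^t    t·PV        t(t+1)·PV
  1         0.75         0.7099         0.7099           1.4198
  2         0.75         0.6719         1.3439           4.0316
  3         0.75         0.6360         1.9080           7.6319
  4         0.75         0.6020         2.4079          12.0396
  5         0.75         0.5698         2.8489          17.0937
  6       100.75        72.4483       434.6896       3,042.8275
  Σ                     75.6379       443.9082       3,085.0441
P = 75.6379.
Convexity = Σ t(t+1)·PV / [P·(1+y)²] = 3,085.0441 / (75.6379 × 1.116192) = 36.54123.

36.54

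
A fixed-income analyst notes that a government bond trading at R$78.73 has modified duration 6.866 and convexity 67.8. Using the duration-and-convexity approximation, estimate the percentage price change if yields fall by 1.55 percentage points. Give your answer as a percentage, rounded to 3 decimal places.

Duration effect: -D_mod·Δy = -6.866 × (-0.0155) = +0.106423
Convexity effect: ½·C·(Δy)² = 0.5 × 67.8 × (-0.0155)² = +0.008144475
ΔP/P ≈ +0.106423 + 0.008144475 = +0.114567475
= +11.4567475%.

+11.457%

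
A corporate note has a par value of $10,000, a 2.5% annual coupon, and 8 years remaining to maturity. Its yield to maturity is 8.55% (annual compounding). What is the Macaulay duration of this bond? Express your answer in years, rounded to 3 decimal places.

7.162 years

Periodic yield y = 0.0855. Discount each cash flow and weight by its year:
  t   CF        PV=CF/(1+0.0855)^t    t·PV
  1       250.00       230.3086       230.3086
  2       250.00       212.1682       424.3365
  3       250.00       195.4567       586.3701
  4       250.00       180.0614       720.2457
  5       250.00       165.8788       829.3940
  6       250.00       152.8133       916.8796
  7       250.00       140.7768       985.4379
  8    10,250.00     5,317.2275    42,537.8201
  Σ                  6,594.6914    47,230.7924
Price P = Σ PV = 6,594.6914.
Macaulay duration = Σ(t·PV) / P = 47,230.7924 / 6,594.6914 = 7.16194 years.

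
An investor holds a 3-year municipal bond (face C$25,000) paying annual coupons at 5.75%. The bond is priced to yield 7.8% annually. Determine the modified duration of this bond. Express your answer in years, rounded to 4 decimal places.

Periodic yield y = 0.078. First find Macaulay duration:
  t   CF        PV=CF/(1+0.078)^t    t·PV
  1     1,437.50     1,333.4879     1,333.4879
  2     1,437.50     1,237.0018     2,474.0036
  3    26,437.50    21,103.9671    63,311.9014
  Σ                 23,674.4569    67,119.3930
P = 23,674.4569; Macaulay duration = 67,119.3930 / 23,674.4569 = 2.83510 years.
Modified duration = D_Mac / (1 + y) = 2.83510 / 1.078 = 2.62996 years.

2.6300 years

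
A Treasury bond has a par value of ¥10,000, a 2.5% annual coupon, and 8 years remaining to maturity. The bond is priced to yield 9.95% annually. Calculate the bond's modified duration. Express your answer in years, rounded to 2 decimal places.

Periodic yield y = 0.0995. First find Macaulay duration:
  t   CF        PV=CF/(1+0.0995)^t    t·PV
  1       250.00       227.3761       227.3761
  2       250.00       206.7995       413.5991
  3       250.00       188.0851       564.2552
  4       250.00       171.0642       684.2567
  5       250.00       155.5836       777.9180
  6       250.00       141.5040       849.0238
  7       250.00       128.6985       900.8893
  8    10,250.00     4,799.1243    38,392.9942
  Σ                  6,018.2352    42,810.3123
P = 6,018.2352; Macaulay duration = 42,810.3123 / 6,018.2352 = 7.11343 years.
Modified duration = D_Mac / (1 + y) = 7.11343 / 1.0995 = 6.46970 years.

6.47 years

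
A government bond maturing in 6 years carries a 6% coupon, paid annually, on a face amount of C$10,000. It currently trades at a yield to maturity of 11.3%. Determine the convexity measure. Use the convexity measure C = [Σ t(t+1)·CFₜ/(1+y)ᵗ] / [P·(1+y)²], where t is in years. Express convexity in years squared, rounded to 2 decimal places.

27.17

With y = 0.113:
  t   CF        PV=CF/(1+0.113)^t    t·PV        t(t+1)·PV
  1       600.00       539.0836       539.0836       1,078.1671
  2       600.00       484.3518       968.7036       2,906.1108
  3       600.00       435.1768     1,305.5305       5,222.1219
  4       600.00       390.9945     1,563.9778       7,819.8890
  5       600.00       351.2978     1,756.4890      10,538.9340
  6    10,600.00     5,576.1555    33,456.9332     234,198.5326
  Σ                  7,777.0600    39,590.7177     261,763.7554
P = 7,777.0600.
Convexity = Σ t(t+1)·PV / [P·(1+y)²] = 261,763.7554 / (7,777.0600 × 1.238769) = 27.17088.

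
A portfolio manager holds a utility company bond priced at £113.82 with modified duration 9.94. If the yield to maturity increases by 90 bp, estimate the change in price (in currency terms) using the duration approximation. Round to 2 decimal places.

Duration approximation: ΔP/P ≈ -D_mod · Δy = -9.94 × (+0.009) = -0.089460.
ΔP ≈ 113.82 × (-0.089460) = -10.1823372.

-£10.18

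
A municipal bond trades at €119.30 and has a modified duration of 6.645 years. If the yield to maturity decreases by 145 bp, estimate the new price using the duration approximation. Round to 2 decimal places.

€130.79

Duration approximation: ΔP/P ≈ -D_mod · Δy = -6.645 × (-0.0145) = +0.0963525.
New price ≈ 119.30 × (1 + 0.0963525) = 130.79485325.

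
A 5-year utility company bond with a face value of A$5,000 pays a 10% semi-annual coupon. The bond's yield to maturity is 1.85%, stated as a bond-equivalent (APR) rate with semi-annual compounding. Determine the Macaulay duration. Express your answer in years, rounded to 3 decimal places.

Periodic yield y = 0.00925. Discount each cash flow and weight by its period:
  t   CF        PV=CF/(1+0.00925)^t    t·PV
  1       250.00       247.7087       247.7087
  2       250.00       245.4384       490.8768
  3       250.00       243.1889       729.5667
  4       250.00       240.9600       963.8400
  5       250.00       238.7516     1,193.7578
  6       250.00       236.5633     1,419.3801
  7       250.00       234.3952     1,640.7664
  8       250.00       232.2469     1,857.9753
  9       250.00       230.1183     2,071.0648
  10    5,250.00     4,788.1938    47,881.9383
  Σ                  6,937.5651    58,496.8749
Price P = Σ PV = 6,937.5651.
Macaulay duration = Σ(t·PV) / P = 58,496.8749 / 6,937.5651 = 8.43190 half-year periods.
In years: 8.43190 / 2 = 4.21595 years.

4.216 years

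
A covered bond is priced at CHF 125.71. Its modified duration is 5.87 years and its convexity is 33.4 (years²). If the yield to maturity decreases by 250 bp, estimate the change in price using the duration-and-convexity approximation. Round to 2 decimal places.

+CHF 19.76

Duration effect: -D_mod·Δy = -5.87 × (-0.025) = +0.146750
Convexity effect: ½·C·(Δy)² = 0.5 × 33.4 × (-0.025)² = +0.0104375
ΔP/P ≈ +0.146750 + 0.0104375 = +0.1571875
ΔP ≈ 125.71 × (+0.1571875) = +19.760040625.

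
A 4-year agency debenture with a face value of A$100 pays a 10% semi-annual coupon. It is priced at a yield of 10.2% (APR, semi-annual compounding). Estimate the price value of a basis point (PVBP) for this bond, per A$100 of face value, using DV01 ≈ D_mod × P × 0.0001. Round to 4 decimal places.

Periodic yield y = 0.051.
  t   CF        PV=CF/(1+0.051)^t    t·PV
  1         5.00         4.7574         4.7574
  2         5.00         4.5265         9.0530
  3         5.00         4.3069        12.9206
  4         5.00         4.0979        16.3915
  5         5.00         3.8990        19.4951
  6         5.00         3.7098        22.2590
  7         5.00         3.5298        24.7087
  8       105.00        70.5290       564.2318
  Σ                     99.3563       673.8171
P = 99.3563; D_Mac = 6.78183 half-year periods = 3.39091 yrs; D_mod = 3.22637 yrs.
DV01 ≈ 3.22637 × 99.3563 × 0.0001 = 0.032056.

A$0.0321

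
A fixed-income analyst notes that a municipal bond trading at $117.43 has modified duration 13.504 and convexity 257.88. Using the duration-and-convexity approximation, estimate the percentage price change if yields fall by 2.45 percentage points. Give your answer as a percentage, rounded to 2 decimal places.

+40.82%

Duration effect: -D_mod·Δy = -13.504 × (-0.0245) = +0.330848
Convexity effect: ½·C·(Δy)² = 0.5 × 257.88 × (-0.0245)² = +0.077396235
ΔP/P ≈ +0.330848 + 0.077396235 = +0.408244235
= +40.8244235%.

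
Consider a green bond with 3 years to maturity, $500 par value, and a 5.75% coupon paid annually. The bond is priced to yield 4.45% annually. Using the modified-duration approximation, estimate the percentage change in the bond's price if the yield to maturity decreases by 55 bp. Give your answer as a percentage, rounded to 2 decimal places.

Periodic yield y = 0.0445. Modified duration first:
  t   CF        PV=CF/(1+0.0445)^t    t·PV
  1        28.75        27.5251        27.5251
  2        28.75        26.3524        52.7049
  3       528.75       464.0076     1,392.0227
  Σ                    517.8851     1,472.2527
P = 517.8851; D_Mac = 2.84282 yrs; D_mod = 2.84282/(1+0.0445) = 2.72170 yrs.
ΔP/P ≈ -D_mod · Δy = -2.72170 × (-0.0055) = +0.014969 = +1.4969%.

+1.50%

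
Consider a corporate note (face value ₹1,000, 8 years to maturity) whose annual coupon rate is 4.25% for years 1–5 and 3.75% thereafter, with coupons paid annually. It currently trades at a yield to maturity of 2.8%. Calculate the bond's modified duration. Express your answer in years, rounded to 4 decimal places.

Periodic yield y = 0.028. First find Macaulay duration:
  t   CF        PV=CF/(1+0.028)^t    t·PV
  1        42.50        41.3424        41.3424
  2        42.50        40.2164        80.4327
  3        42.50        39.1210       117.3629
  4        42.50        38.0554       152.2217
  5        42.50        37.0189       185.0944
  6        37.50        31.7741       190.6443
  7        37.50        30.9086       216.3603
  8     1,037.50       831.8465     6,654.7719
  Σ                  1,090.2832     7,638.2306
P = 1,090.2832; Macaulay duration = 7,638.2306 / 1,090.2832 = 7.00573 years.
Modified duration = D_Mac / (1 + y) = 7.00573 / 1.028 = 6.81491 years.

6.8149 years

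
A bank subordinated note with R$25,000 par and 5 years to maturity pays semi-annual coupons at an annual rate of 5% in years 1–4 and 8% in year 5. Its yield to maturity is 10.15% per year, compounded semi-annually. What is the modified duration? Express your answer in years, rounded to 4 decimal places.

4.2057 years

Periodic yield y = 0.05075. First find Macaulay duration:
  t   CF        PV=CF/(1+0.05075)^t    t·PV
  1       625.00       594.8132       594.8132
  2       625.00       566.0844     1,132.1689
  3       625.00       538.7432     1,616.2297
  4       625.00       512.7226     2,050.8902
  5       625.00       487.9587     2,439.7933
  6       625.00       464.3908     2,786.3449
  7       625.00       441.9613     3,093.7290
  8       625.00       420.6151     3,364.9206
  9     1,000.00       640.4798     5,764.3179
  10   26,000.00    15,848.1788   158,481.7876
  Σ                 20,515.9478   181,324.9952
P = 20,515.9478; Macaulay duration = 181,324.9952 / 20,515.9478 = 8.83825 half-year periods = 4.41912 years.
Modified duration = D_Mac / (1 + y) = 4.41912 / 1.05075 = 4.20568 years.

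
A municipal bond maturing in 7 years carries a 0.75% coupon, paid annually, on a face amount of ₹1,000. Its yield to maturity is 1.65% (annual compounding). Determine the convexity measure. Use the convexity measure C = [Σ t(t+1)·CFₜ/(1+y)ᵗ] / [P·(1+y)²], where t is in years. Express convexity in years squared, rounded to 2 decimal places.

52.55

With y = 0.0165:
  t   CF        PV=CF/(1+0.0165)^t    t·PV        t(t+1)·PV
  1         7.50         7.3783         7.3783          14.7565
  2         7.50         7.2585        14.5170          43.5510
  3         7.50         7.1407        21.4220          85.6881
  4         7.50         7.0248        28.0991         140.4953
  5         7.50         6.9107        34.5537         207.3221
  6         7.50         6.7986        40.7914         285.5395
  7     1,007.50       898.4489     6,289.1422      50,313.1376
  Σ                    940.9604     6,435.9036      51,090.4900
P = 940.9604.
Convexity = Σ t(t+1)·PV / [P·(1+y)²] = 51,090.4900 / (940.9604 × 1.033272) = 52.54773.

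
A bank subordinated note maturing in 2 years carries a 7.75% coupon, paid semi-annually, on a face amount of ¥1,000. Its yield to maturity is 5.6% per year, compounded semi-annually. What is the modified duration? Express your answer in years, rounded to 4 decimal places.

Periodic yield y = 0.028. First find Macaulay duration:
  t   CF        PV=CF/(1+0.028)^t    t·PV
  1        38.75        37.6946        37.6946
  2        38.75        36.6679        73.3357
  3        38.75        35.6691       107.0074
  4     1,038.75       930.1191     3,720.4765
  Σ                  1,040.1507     3,938.5141
P = 1,040.1507; Macaulay duration = 3,938.5141 / 1,040.1507 = 3.78648 half-year periods = 1.89324 years.
Modified duration = D_Mac / (1 + y) = 1.89324 / 1.028 = 1.84168 years.

1.8417 years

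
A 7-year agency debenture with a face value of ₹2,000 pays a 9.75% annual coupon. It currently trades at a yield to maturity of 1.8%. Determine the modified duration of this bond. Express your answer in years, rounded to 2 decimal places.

5.61 years

Periodic yield y = 0.018. First find Macaulay duration:
  t   CF        PV=CF/(1+0.018)^t    t·PV
  1       195.00       191.5521       191.5521
  2       195.00       188.1651       376.3302
  3       195.00       184.8380       554.5140
  4       195.00       181.5698       726.2790
  5       195.00       178.3593       891.7964
  6       195.00       175.2056     1,051.2335
  7     2,195.00     1,937.3143    13,561.1999
  Σ                  3,037.0041    17,352.9051
P = 3,037.0041; Macaulay duration = 17,352.9051 / 3,037.0041 = 5.71382 years.
Modified duration = D_Mac / (1 + y) = 5.71382 / 1.018 = 5.61279 years.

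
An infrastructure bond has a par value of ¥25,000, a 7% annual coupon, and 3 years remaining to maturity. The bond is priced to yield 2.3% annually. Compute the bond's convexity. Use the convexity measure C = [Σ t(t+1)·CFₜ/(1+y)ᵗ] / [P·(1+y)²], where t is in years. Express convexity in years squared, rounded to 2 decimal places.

10.55

With y = 0.023:
  t   CF        PV=CF/(1+0.023)^t    t·PV        t(t+1)·PV
  1     1,750.00     1,710.6549     1,710.6549       3,421.3099
  2     1,750.00     1,672.1945     3,344.3889      10,033.1668
  3    26,750.00    24,986.0086    74,958.0258     299,832.1033
  Σ                 28,368.8580    80,013.0697     313,286.5799
P = 28,368.8580.
Convexity = Σ t(t+1)·PV / [P·(1+y)²] = 313,286.5799 / (28,368.8580 × 1.046529) = 10.55234.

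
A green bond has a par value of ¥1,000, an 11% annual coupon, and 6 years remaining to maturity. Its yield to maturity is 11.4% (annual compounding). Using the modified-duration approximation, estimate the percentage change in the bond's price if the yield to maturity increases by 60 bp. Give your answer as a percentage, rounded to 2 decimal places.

Periodic yield y = 0.114. Modified duration first:
  t   CF        PV=CF/(1+0.114)^t    t·PV
  1       110.00        98.7433        98.7433
  2       110.00        88.6385       177.2770
  3       110.00        79.5678       238.7033
  4       110.00        71.4253       285.7011
  5       110.00        64.1160       320.5802
  6     1,110.00       580.7802     3,484.6815
  Σ                    983.2711     4,605.6863
P = 983.2711; D_Mac = 4.68405 yrs; D_mod = 4.68405/(1+0.114) = 4.20471 yrs.
ΔP/P ≈ -D_mod · Δy = -4.20471 × (+0.006) = -0.025228 = -2.5228%.

-2.52%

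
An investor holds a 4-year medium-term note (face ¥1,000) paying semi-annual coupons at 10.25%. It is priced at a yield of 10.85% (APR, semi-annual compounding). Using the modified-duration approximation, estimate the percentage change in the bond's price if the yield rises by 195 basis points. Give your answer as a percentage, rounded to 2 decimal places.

-6.24%

Periodic yield y = 0.05425. Modified duration first:
  t   CF        PV=CF/(1+0.05425)^t    t·PV
  1        51.25        48.6128        48.6128
  2        51.25        46.1112        92.2224
  3        51.25        43.7384       131.2152
  4        51.25        41.4877       165.9508
  5        51.25        39.3528       196.7641
  6        51.25        37.3278       223.9667
  7        51.25        35.4070       247.8487
  8     1,051.25       688.9015     5,511.2120
  Σ                    980.9392     6,617.7928
P = 980.9392; D_Mac = 6.74638 half-year periods = 3.37319 yrs; D_mod = 3.37319/(1+0.05425) = 3.19961 yrs.
ΔP/P ≈ -D_mod · Δy = -3.19961 × (+0.0195) = -0.062392 = -6.2392%.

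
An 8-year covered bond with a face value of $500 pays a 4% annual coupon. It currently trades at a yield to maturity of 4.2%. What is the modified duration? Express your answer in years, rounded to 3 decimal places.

6.712 years

Periodic yield y = 0.042. First find Macaulay duration:
  t   CF        PV=CF/(1+0.042)^t    t·PV
  1        20.00        19.1939        19.1939
  2        20.00        18.4202        36.8404
  3        20.00        17.6777        53.0332
  4        20.00        16.9652        67.8608
  5        20.00        16.2814        81.4069
  6        20.00        15.6251        93.7508
  7        20.00        14.9953       104.9673
  8       520.00       374.1636     2,993.3092
  Σ                    493.3225     3,450.3625
P = 493.3225; Macaulay duration = 3,450.3625 / 493.3225 = 6.99413 years.
Modified duration = D_Mac / (1 + y) = 6.99413 / 1.042 = 6.71222 years.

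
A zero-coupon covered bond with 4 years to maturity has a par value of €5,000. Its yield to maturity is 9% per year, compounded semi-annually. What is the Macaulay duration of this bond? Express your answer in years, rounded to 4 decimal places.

A zero-coupon bond has a single cash flow at maturity, so its Macaulay duration equals its maturity: 4 years.
(Equivalently: 8 semi-annual periods ÷ 2 = 4 years.)

4.0000 years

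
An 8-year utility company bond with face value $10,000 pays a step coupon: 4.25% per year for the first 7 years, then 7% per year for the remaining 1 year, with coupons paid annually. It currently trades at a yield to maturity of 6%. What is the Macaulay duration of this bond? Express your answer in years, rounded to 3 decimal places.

Periodic yield y = 0.06. Discount each cash flow and weight by its year:
  t   CF        PV=CF/(1+0.06)^t    t·PV
  1       425.00       400.9434       400.9434
  2       425.00       378.2485       756.4970
  3       425.00       356.8382     1,070.5146
  4       425.00       336.6398     1,346.5592
  5       425.00       317.5847     1,587.9236
  6       425.00       299.6082     1,797.6494
  7       425.00       282.6493     1,978.5449
  8    10,700.00     6,713.3124    53,706.4990
  Σ                  9,085.8245    62,645.1311
Price P = Σ PV = 9,085.8245.
Macaulay duration = Σ(t·PV) / P = 62,645.1311 / 9,085.8245 = 6.89482 years.

6.895 years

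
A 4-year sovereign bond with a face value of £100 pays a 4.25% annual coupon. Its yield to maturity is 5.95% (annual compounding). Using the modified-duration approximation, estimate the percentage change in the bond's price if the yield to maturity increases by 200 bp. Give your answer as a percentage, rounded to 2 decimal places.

-7.09%

Periodic yield y = 0.0595. Modified duration first:
  t   CF        PV=CF/(1+0.0595)^t    t·PV
  1         4.25         4.0113         4.0113
  2         4.25         3.7861         7.5721
  3         4.25         3.5734        10.7203
  4       104.25        82.7318       330.9270
  Σ                     94.1026       353.2308
P = 94.1026; D_Mac = 3.75368 yrs; D_mod = 3.75368/(1+0.0595) = 3.54288 yrs.
ΔP/P ≈ -D_mod · Δy = -3.54288 × (+0.02) = -0.070858 = -7.0858%.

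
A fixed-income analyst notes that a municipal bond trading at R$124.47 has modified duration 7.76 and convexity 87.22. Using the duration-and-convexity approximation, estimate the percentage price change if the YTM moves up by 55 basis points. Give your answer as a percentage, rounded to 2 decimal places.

-4.14%

Duration effect: -D_mod·Δy = -7.76 × (+0.0055) = -0.042680
Convexity effect: ½·C·(Δy)² = 0.5 × 87.22 × (0.0055)² = +0.0013192025
ΔP/P ≈ -0.042680 + 0.0013192025 = -0.0413607975
= -4.13607975%.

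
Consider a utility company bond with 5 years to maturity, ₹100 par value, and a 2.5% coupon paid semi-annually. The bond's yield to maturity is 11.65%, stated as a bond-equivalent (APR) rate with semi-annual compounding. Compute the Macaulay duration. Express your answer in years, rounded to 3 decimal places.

Periodic yield y = 0.05825. Discount each cash flow and weight by its period:
  t   CF        PV=CF/(1+0.05825)^t    t·PV
  1         1.25         1.1812         1.1812
  2         1.25         1.1162         2.2324
  3         1.25         1.0547         3.1642
  4         1.25         0.9967         3.9867
  5         1.25         0.9418         4.7091
  6         1.25         0.8900         5.3399
  7         1.25         0.8410         5.8869
  8         1.25         0.7947         6.3576
  9         1.25         0.7510         6.7586
  10      101.25        57.4794       574.7940
  Σ                     66.0467       614.4107
Price P = Σ PV = 66.0467.
Macaulay duration = Σ(t·PV) / P = 614.4107 / 66.0467 = 9.30268 half-year periods.
In years: 9.30268 / 2 = 4.65134 years.

4.651 years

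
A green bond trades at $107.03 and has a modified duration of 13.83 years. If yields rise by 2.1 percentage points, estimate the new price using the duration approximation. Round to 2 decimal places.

$75.95

Duration approximation: ΔP/P ≈ -D_mod · Δy = -13.83 × (+0.021) = -0.290430.
New price ≈ 107.03 × (1 - 0.290430) = 75.9452771.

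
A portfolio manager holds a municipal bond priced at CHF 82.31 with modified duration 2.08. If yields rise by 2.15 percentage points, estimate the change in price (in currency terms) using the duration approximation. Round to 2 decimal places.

-CHF 3.68

Duration approximation: ΔP/P ≈ -D_mod · Δy = -2.08 × (+0.0215) = -0.044720.
ΔP ≈ 82.31 × (-0.044720) = -3.6809032.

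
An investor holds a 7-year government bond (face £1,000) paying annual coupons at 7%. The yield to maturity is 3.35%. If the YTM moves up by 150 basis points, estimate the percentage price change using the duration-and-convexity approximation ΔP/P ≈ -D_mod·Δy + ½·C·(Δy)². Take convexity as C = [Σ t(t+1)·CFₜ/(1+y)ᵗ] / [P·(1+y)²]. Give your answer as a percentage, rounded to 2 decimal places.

-8.09%

With y = 0.0335:
  t   CF        PV=CF/(1+0.0335)^t    t·PV        t(t+1)·PV
  1        70.00        67.7310        67.7310         135.4620
  2        70.00        65.5356       131.0711         393.2134
  3        70.00        63.4113       190.2339         760.9355
  4        70.00        61.3559       245.4235       1,227.1174
  5        70.00        59.3671       296.8354       1,781.0122
  6        70.00        57.4427       344.6564       2,412.5951
  7     1,070.00       849.5920     5,947.1440      47,577.1516
  Σ                  1,224.4355     7,223.0953      54,287.4873
P = 1,224.4355; D_Mac = 5.89912 yrs; D_mod = 5.70791 yrs; C = 41.50906.
Duration effect: -5.70791 × (+0.015) = -0.085619
Convexity effect: 0.5 × 41.50906 × (0.015)² = +0.0046698
ΔP/P ≈ -0.085619 + 0.0046698 = -0.080949 = -8.0949%.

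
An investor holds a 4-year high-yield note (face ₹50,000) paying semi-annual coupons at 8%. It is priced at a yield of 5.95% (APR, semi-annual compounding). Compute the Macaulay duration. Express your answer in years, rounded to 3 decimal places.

Periodic yield y = 0.02975. Discount each cash flow and weight by its period:
  t   CF        PV=CF/(1+0.02975)^t    t·PV
  1     2,000.00     1,942.2190     1,942.2190
  2     2,000.00     1,886.1073     3,772.2146
  3     2,000.00     1,831.6167     5,494.8501
  4     2,000.00     1,778.7004     7,114.8014
  5     2,000.00     1,727.3128     8,636.5640
  6     2,000.00     1,677.4099    10,064.4592
  7     2,000.00     1,628.9486    11,402.6405
  8    52,000.00    41,129.0747   329,032.5972
  Σ                 53,601.3893   377,460.3460
Price P = Σ PV = 53,601.3893.
Macaulay duration = Σ(t·PV) / P = 377,460.3460 / 53,601.3893 = 7.04199 half-year periods.
In years: 7.04199 / 2 = 3.52099 years.

3.521 years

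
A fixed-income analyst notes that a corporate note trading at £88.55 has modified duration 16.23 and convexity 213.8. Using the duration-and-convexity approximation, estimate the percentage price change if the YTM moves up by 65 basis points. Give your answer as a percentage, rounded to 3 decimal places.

Duration effect: -D_mod·Δy = -16.23 × (+0.0065) = -0.105495
Convexity effect: ½·C·(Δy)² = 0.5 × 213.8 × (0.0065)² = +0.004516525
ΔP/P ≈ -0.105495 + 0.004516525 = -0.100978475
= -10.0978475%.

-10.098%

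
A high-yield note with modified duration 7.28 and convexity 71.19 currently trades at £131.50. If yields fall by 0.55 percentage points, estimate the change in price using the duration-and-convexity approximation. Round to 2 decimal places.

Duration effect: -D_mod·Δy = -7.28 × (-0.0055) = +0.040040
Convexity effect: ½·C·(Δy)² = 0.5 × 71.19 × (-0.0055)² = +0.00107674875
ΔP/P ≈ +0.040040 + 0.00107674875 = +0.04111674875
ΔP ≈ 131.50 × (+0.04111674875) = +5.406852460625.

+£5.41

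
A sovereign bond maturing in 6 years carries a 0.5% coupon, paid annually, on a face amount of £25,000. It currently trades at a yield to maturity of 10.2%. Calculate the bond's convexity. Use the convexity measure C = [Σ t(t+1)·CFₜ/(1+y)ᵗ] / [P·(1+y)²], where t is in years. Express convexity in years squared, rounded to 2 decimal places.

33.80

With y = 0.102:
  t   CF        PV=CF/(1+0.102)^t    t·PV        t(t+1)·PV
  1       125.00       113.4301       113.4301         226.8603
  2       125.00       102.9311       205.8623         617.5869
  3       125.00        93.4039       280.2118       1,120.8474
  4       125.00        84.7586       339.0343       1,695.1715
  5       125.00        76.9134       384.5670       2,307.4022
  6    25,125.00    14,028.6701    84,172.0208     589,204.1454
  Σ                 14,500.1073    85,495.1264     595,172.0136
P = 14,500.1073.
Convexity = Σ t(t+1)·PV / [P·(1+y)²] = 595,172.0136 / (14,500.1073 × 1.214404) = 33.79933.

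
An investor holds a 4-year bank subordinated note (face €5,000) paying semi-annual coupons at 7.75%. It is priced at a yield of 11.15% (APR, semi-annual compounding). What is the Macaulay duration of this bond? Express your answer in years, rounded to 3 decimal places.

Periodic yield y = 0.05575. Discount each cash flow and weight by its period:
  t   CF        PV=CF/(1+0.05575)^t    t·PV
  1       193.75       183.5188       183.5188
  2       193.75       173.8279       347.6558
  3       193.75       164.6488       493.9463
  4       193.75       155.9543       623.8172
  5       193.75       147.7190       738.5948
  6       193.75       139.9185       839.5111
  7       193.75       132.5300       927.7097
  8     5,193.75     3,365.0562    26,920.4495
  Σ                  4,463.1734    31,075.2033
Price P = Σ PV = 4,463.1734.
Macaulay duration = Σ(t·PV) / P = 31,075.2033 / 4,463.1734 = 6.96258 half-year periods.
In years: 6.96258 / 2 = 3.48129 years.

3.481 years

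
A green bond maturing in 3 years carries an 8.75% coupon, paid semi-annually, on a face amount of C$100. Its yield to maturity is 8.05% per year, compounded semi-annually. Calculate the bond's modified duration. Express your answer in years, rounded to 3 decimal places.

2.601 years

Periodic yield y = 0.04025. First find Macaulay duration:
  t   CF        PV=CF/(1+0.04025)^t    t·PV
  1        4.375         4.2057         4.2057
  2        4.375         4.0430         8.0860
  3        4.375         3.8866        11.6597
  4        4.375         3.7362        14.9447
  5        4.375         3.5916        17.9581
  6      104.375        82.3702       494.2212
  Σ                    101.8333       551.0753
P = 101.8333; Macaulay duration = 551.0753 / 101.8333 = 5.41155 half-year periods = 2.70577 years.
Modified duration = D_Mac / (1 + y) = 2.70577 / 1.04025 = 2.60108 years.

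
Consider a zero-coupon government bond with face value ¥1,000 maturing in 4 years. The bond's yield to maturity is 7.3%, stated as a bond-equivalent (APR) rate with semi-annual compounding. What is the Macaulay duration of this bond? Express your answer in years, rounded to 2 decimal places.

4.00 years

A zero-coupon bond has a single cash flow at maturity, so its Macaulay duration equals its maturity: 4 years.
(Equivalently: 8 semi-annual periods ÷ 2 = 4 years.)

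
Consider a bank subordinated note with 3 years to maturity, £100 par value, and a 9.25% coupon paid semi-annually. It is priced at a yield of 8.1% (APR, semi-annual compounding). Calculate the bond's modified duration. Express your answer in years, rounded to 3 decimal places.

Periodic yield y = 0.0405. First find Macaulay duration:
  t   CF        PV=CF/(1+0.0405)^t    t·PV
  1        4.625         4.4450         4.4450
  2        4.625         4.2720         8.5439
  3        4.625         4.1057        12.3171
  4        4.625         3.9459        15.7835
  5        4.625         3.7923        18.9614
  6      104.625        82.4485       494.6912
  Σ                    103.0093       554.7421
P = 103.0093; Macaulay duration = 554.7421 / 103.0093 = 5.38536 half-year periods = 2.69268 years.
Modified duration = D_Mac / (1 + y) = 2.69268 / 1.0405 = 2.58787 years.

2.588 years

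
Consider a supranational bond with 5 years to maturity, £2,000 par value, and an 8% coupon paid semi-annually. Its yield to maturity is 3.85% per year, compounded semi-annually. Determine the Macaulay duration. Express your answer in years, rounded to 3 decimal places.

Periodic yield y = 0.01925. Discount each cash flow and weight by its period:
  t   CF        PV=CF/(1+0.01925)^t    t·PV
  1        80.00        78.4891        78.4891
  2        80.00        77.0067       154.0134
  3        80.00        75.5523       226.6570
  4        80.00        74.1254       296.5016
  5        80.00        72.7254       363.6272
  6        80.00        71.3519       428.1115
  7        80.00        70.0043       490.0304
  8        80.00        68.6822       549.4576
  9        80.00        67.3850       606.4654
  10    2,080.00     1,718.9219    17,189.2186
  Σ                  2,374.2443    20,382.5718
Price P = Σ PV = 2,374.2443.
Macaulay duration = Σ(t·PV) / P = 20,382.5718 / 2,374.2443 = 8.58487 half-year periods.
In years: 8.58487 / 2 = 4.29243 years.

4.292 years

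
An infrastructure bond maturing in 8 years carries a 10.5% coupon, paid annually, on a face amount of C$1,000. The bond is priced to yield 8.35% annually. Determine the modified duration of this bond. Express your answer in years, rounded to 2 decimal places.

5.46 years

Periodic yield y = 0.0835. First find Macaulay duration:
  t   CF        PV=CF/(1+0.0835)^t    t·PV
  1       105.00        96.9082        96.9082
  2       105.00        89.4399       178.8799
  3       105.00        82.5472       247.6417
  4       105.00        76.1857       304.7429
  5       105.00        70.3145       351.5724
  6       105.00        64.8957       389.3741
  7       105.00        59.8945       419.2614
  8     1,105.00       581.7427     4,653.9417
  Σ                  1,121.9284     6,642.3223
P = 1,121.9284; Macaulay duration = 6,642.3223 / 1,121.9284 = 5.92045 years.
Modified duration = D_Mac / (1 + y) = 5.92045 / 1.0835 = 5.46419 years.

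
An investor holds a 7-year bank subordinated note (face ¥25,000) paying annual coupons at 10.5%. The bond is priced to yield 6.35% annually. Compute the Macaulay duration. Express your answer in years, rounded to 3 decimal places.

5.471 years

Periodic yield y = 0.0635. Discount each cash flow and weight by its year:
  t   CF        PV=CF/(1+0.0635)^t    t·PV
  1     2,625.00     2,468.2652     2,468.2652
  2     2,625.00     2,320.8887     4,641.7775
  3     2,625.00     2,182.3119     6,546.9358
  4     2,625.00     2,052.0093     8,208.0373
  5     2,625.00     1,929.4869     9,647.4345
  6     2,625.00     1,814.2801    10,885.6807
  7    27,625.00    17,953.1156   125,671.8091
  Σ                 30,720.3578   168,069.9401
Price P = Σ PV = 30,720.3578.
Macaulay duration = Σ(t·PV) / P = 168,069.9401 / 30,720.3578 = 5.47096 years.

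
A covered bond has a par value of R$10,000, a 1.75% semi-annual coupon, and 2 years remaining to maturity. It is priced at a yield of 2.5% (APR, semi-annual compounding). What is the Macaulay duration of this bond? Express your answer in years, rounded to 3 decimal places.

1.974 years

Periodic yield y = 0.0125. Discount each cash flow and weight by its period:
  t   CF        PV=CF/(1+0.0125)^t    t·PV
  1        87.50        86.4198        86.4198
  2        87.50        85.3528       170.7057
  3        87.50        84.2991       252.8973
  4    10,087.50     9,598.5011    38,394.0045
  Σ                  9,854.5728    38,904.0273
Price P = Σ PV = 9,854.5728.
Macaulay duration = Σ(t·PV) / P = 38,904.0273 / 9,854.5728 = 3.94781 half-year periods.
In years: 3.94781 / 2 = 1.97391 years.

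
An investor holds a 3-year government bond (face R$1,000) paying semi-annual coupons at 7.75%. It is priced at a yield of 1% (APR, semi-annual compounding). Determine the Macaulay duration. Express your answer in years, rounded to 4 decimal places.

2.7604 years

Periodic yield y = 0.005. Discount each cash flow and weight by its period:
  t   CF        PV=CF/(1+0.005)^t    t·PV
  1        38.75        38.5572        38.5572
  2        38.75        38.3654        76.7308
  3        38.75        38.1745       114.5235
  4        38.75        37.9846       151.9384
  5        38.75        37.7956       188.9781
  6     1,038.75     1,008.1257     6,048.7539
  Σ                  1,199.0030     6,619.4819
Price P = Σ PV = 1,199.0030.
Macaulay duration = Σ(t·PV) / P = 6,619.4819 / 1,199.0030 = 5.52082 half-year periods.
In years: 5.52082 / 2 = 2.76041 years.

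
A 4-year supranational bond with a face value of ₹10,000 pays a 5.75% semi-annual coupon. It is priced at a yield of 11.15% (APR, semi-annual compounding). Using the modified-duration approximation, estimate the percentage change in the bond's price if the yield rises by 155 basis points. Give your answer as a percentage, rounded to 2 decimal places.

-5.26%

Periodic yield y = 0.05575. Modified duration first:
  t   CF        PV=CF/(1+0.05575)^t    t·PV
  1       287.50       272.3183       272.3183
  2       287.50       257.9382       515.8764
  3       287.50       244.3175       732.9525
  4       287.50       231.4161       925.6642
  5       287.50       219.1959     1,095.9794
  6       287.50       207.6210     1,245.7261
  7       287.50       196.6574     1,376.6016
  8    10,287.50     6,665.3219    53,322.5751
  Σ                  8,294.7862    59,487.6936
P = 8,294.7862; D_Mac = 7.17170 half-year periods = 3.58585 yrs; D_mod = 3.58585/(1+0.05575) = 3.39649 yrs.
ΔP/P ≈ -D_mod · Δy = -3.39649 × (+0.0155) = -0.052646 = -5.2646%.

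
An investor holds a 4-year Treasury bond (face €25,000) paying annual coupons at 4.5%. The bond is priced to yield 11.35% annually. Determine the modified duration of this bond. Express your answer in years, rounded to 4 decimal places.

Periodic yield y = 0.1135. First find Macaulay duration:
  t   CF        PV=CF/(1+0.1135)^t    t·PV
  1     1,125.00     1,010.3278     1,010.3278
  2     1,125.00       907.3442     1,814.6885
  3     1,125.00       814.8579     2,444.5736
  4    26,125.00    16,993.9922    67,975.9687
  Σ                 19,726.5220    73,245.5585
P = 19,726.5220; Macaulay duration = 73,245.5585 / 19,726.5220 = 3.71305 years.
Modified duration = D_Mac / (1 + y) = 3.71305 / 1.1135 = 3.33458 years.

3.3346 years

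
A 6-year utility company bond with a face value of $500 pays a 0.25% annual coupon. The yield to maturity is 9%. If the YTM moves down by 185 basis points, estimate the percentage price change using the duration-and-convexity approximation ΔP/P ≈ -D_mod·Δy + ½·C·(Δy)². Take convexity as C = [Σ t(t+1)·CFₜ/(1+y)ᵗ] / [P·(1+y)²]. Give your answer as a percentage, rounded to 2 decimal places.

With y = 0.09:
  t   CF        PV=CF/(1+0.09)^t    t·PV        t(t+1)·PV
  1         1.25         1.1468         1.1468           2.2936
  2         1.25         1.0521         2.1042           6.3126
  3         1.25         0.9652         2.8957          11.5828
  4         1.25         0.8855         3.5421          17.7106
  5         1.25         0.8124         4.0621          24.3724
  6       501.25       298.8790     1,793.2740      12,552.9179
  Σ                    303.7411     1,807.0249      12,615.1899
P = 303.7411; D_Mac = 5.94923 yrs; D_mod = 5.45801 yrs; C = 34.95725.
Duration effect: -5.45801 × (-0.0185) = +0.100973
Convexity effect: 0.5 × 34.95725 × (-0.0185)² = +0.0059821
ΔP/P ≈ +0.100973 + 0.0059821 = +0.106955 = +10.6955%.

+10.70%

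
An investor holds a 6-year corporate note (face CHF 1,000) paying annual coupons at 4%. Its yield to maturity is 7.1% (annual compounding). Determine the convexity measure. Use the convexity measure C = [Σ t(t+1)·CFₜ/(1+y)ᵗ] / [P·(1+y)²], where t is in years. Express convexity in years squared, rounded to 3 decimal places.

With y = 0.071:
  t   CF        PV=CF/(1+0.071)^t    t·PV        t(t+1)·PV
  1        40.00        37.3483        37.3483          74.6965
  2        40.00        34.8723        69.7447         209.2340
  3        40.00        32.5605        97.6816         390.7265
  4        40.00        30.4020       121.6080         608.0399
  5        40.00        28.3866       141.9328         851.5965
  6     1,040.00       689.1226     4,134.7358      28,943.1506
  Σ                    852.6923     4,603.0511      31,077.4441
P = 852.6923.
Convexity = Σ t(t+1)·PV / [P·(1+y)²] = 31,077.4441 / (852.6923 × 1.147041) = 31.77415.

31.774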